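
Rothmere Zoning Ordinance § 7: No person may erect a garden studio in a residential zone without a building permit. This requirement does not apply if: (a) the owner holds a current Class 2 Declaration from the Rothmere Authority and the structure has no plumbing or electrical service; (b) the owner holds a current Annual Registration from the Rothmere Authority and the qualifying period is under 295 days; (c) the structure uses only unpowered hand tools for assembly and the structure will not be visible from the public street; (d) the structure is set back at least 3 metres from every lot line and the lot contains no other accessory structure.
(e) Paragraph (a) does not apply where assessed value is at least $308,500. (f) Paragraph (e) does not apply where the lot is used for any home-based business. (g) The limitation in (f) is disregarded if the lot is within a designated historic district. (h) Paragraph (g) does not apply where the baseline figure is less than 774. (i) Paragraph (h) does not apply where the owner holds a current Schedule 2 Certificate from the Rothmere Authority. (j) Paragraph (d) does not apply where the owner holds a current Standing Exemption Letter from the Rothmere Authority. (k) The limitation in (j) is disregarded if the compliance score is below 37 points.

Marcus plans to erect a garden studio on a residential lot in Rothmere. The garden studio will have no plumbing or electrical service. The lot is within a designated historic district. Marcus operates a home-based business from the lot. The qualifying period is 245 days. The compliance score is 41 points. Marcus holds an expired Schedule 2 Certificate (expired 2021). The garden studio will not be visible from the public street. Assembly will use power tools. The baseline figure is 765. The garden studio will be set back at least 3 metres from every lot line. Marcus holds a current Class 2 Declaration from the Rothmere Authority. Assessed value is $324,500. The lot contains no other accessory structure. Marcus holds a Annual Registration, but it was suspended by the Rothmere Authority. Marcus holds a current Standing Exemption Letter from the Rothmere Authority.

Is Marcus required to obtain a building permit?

No — exception (a) applies; Marcus does not need a building permit.

Exception (a) is satisfied on its face — a current Class 2 Declaration is held; there is no plumbing or electrical service. Under paragraphs (e)–(i): (e) would limit (a) — assessed value is $324,500, meeting the $308,500 threshold — but (f) sets (e) aside: (f) applies — a home-based business operates on the lot. (g) is triggered (the lot is in a historic district), but is displaced by (h): (h) is triggered — the baseline figure is 765, less than the 774 limit. (i) is inapplicable (no current Schedule 2 Certificate is held), so (h) stands. Exception (a) stands.
Exception (b) requires that the owner holds a current Annual Registration from the Rothmere Authority; but there is no Annual Registration in force, so (b) is unavailable.
Exception (c) fails — assembly uses power tools.
Exception (d)'s conditions are all satisfied: the setback is at least 3 m on every side; the lot has no other accessory structure. However, paragraphs (j)–(k) must be considered: (j) is engaged — a current Standing Exemption Letter is held. (k) is inapplicable (the compliance score is 41 points, not below 37 points), so (j) stands. (d) is therefore removed.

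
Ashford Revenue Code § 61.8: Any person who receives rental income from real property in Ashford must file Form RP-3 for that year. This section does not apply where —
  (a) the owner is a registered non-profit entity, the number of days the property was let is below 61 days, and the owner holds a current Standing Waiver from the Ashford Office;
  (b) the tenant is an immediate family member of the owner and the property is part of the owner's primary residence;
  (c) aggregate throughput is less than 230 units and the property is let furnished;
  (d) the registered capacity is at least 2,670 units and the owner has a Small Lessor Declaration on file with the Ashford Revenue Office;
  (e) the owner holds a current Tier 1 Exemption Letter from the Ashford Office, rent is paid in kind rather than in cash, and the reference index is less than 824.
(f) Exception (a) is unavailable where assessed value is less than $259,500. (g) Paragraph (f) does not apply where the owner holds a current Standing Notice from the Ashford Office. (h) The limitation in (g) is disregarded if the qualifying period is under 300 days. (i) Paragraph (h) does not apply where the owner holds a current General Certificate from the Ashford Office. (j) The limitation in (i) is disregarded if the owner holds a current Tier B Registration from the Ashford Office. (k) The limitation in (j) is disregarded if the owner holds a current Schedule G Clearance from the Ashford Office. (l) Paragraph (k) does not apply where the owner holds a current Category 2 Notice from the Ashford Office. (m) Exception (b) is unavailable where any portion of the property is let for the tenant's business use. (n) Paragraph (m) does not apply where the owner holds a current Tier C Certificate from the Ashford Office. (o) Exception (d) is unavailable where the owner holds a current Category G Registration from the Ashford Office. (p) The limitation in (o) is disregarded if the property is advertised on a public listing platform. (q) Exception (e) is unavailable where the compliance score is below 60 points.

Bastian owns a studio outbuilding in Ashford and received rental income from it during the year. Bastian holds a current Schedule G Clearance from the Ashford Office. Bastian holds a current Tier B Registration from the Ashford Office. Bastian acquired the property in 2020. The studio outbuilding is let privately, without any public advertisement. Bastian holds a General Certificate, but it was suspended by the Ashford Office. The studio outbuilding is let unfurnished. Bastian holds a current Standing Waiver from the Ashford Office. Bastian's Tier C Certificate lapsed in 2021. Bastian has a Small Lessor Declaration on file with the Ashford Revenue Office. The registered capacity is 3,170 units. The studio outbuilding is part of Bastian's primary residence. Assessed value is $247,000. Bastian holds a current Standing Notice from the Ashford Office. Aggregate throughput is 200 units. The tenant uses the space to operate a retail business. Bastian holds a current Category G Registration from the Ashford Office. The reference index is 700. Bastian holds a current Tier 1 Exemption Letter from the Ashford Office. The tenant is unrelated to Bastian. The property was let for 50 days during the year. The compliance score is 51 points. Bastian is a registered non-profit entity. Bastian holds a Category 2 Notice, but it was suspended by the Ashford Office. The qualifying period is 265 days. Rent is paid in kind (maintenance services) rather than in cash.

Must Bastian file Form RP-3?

All of (a)'s requirements are met (Bastian is a registered non-profit; the number of days the property was let is 50 days, below the 61 days limit; a current Standing Waiver is held). Turning to paragraphs (f)–(l): (f) is engaged — assessed value is $247,000, less than the $259,500 limit. (g) operates (a current Standing Notice is held), but yields to (h): (h) is engaged — the qualifying period is 265 days, under the 300 days limit. (i) is not triggered (no current General Certificate is held), so (h) stands. (a) is therefore removed.
Exception (b) requires that the tenant is an immediate family member of the owner; but the tenant is unrelated to the owner, so (b) is unavailable.
Exception (c) fails — the property is let unfurnished.
Exception (d) is satisfied on its face — the registered capacity is 3,170 units, meeting the 2,670 units threshold; a Small Lessor Declaration is on file. But applying paragraphs (o)–(p): (o) operates against (d): a current Category G Registration is held. (p) is not triggered (the property is let privately without advertisement), so (o) stands. Exception (d) does not apply.
Exception (e): a current Tier 1 Exemption Letter is held; rent is paid in kind; the reference index is 700, less than the 824 limit — every condition holds. However, paragraph (q) must be considered: (q) applies — the compliance score is 51 points, below the 60 points limit. (e) is therefore removed.
No exception displaces § 61.8.

Yes — Bastian must file Form RP-3.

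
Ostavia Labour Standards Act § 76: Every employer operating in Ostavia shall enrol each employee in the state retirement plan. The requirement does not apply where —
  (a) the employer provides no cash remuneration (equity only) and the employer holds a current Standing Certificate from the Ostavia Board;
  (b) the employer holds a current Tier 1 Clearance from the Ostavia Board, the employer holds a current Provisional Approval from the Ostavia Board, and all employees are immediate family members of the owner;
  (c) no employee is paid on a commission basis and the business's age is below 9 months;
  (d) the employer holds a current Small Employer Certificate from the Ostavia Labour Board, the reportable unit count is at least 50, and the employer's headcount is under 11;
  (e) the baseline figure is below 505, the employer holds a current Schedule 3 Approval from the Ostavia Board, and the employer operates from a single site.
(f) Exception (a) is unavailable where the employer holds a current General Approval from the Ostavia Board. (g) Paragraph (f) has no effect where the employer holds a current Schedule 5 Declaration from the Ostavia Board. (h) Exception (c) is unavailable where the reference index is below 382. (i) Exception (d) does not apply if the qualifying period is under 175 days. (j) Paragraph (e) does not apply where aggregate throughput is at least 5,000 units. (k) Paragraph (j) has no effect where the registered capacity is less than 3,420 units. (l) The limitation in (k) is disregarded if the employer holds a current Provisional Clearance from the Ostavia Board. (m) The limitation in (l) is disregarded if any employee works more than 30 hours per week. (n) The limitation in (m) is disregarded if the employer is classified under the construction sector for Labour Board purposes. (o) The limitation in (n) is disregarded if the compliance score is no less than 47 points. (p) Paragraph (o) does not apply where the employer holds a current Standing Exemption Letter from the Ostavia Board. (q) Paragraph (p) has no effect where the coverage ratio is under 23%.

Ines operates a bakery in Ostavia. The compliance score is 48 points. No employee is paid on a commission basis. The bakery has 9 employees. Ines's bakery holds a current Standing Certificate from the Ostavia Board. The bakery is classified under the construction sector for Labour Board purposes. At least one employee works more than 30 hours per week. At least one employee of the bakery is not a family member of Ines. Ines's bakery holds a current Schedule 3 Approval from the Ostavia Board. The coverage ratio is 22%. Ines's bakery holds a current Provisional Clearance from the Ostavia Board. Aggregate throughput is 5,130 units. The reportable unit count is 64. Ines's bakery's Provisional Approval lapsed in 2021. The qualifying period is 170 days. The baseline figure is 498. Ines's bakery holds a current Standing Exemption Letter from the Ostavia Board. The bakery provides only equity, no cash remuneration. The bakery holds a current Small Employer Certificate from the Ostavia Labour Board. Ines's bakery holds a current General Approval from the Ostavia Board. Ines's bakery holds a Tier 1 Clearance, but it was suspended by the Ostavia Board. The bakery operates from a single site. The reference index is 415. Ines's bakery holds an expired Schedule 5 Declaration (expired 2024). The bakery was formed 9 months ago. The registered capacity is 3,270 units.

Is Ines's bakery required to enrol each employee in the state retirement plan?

No — exception (e) applies; Ines's bakery is not required to enrol each employee in the state retirement plan.

Exception (a): remuneration is equity-only; a current Standing Certificate is held — every condition holds. But applying paragraphs (f)–(g): (f) applies — a current General Approval is held. (g) is inapplicable (no current Schedule 5 Declaration is held), so (f) stands. So (a) is unavailable.
Exception (b) fails — no current Tier 1 Clearance is held.
Exception (c) requires that the business's age is below 9 months; but the business's age is 9 months, not below 9 months, so (c) is unavailable.
Exception (d)'s conditions are all satisfied: a current Small Employer Certificate is held; the reportable unit count is 64, meeting the 50 threshold; the employer's headcount is 9, under the 11 limit. But applying paragraph (i): (i) operates against (d): the qualifying period is 170 days, under the 175 days limit. Exception (d) does not apply.
All of (e)'s requirements are met (the baseline figure is 498, below the 505 limit; a current Schedule 3 Approval is held; the employer operates from a single site). Applying paragraphs (j)–(q): (j) would limit (e) — aggregate throughput is 5,130 units, meeting the 5,000 units threshold — but (k) sets (j) aside: (k) is triggered — the registered capacity is 3,270 units, less than the 3,420 units limit. (l) operates (a current Provisional Clearance is held), but is overridden by (m): (m) applies — at least one employee exceeds 30 hours/week. (n) is triggered (the bakery is classified under the construction sector), but is displaced by (o): (o) operates — the compliance score is 48 points, meeting the 47 points threshold. (p) would limit (o) — a current Standing Exemption Letter is held — but (q) sets (p) aside: (q) operates against (p): the coverage ratio is 22%, under the 23% limit. Exception (e) stands.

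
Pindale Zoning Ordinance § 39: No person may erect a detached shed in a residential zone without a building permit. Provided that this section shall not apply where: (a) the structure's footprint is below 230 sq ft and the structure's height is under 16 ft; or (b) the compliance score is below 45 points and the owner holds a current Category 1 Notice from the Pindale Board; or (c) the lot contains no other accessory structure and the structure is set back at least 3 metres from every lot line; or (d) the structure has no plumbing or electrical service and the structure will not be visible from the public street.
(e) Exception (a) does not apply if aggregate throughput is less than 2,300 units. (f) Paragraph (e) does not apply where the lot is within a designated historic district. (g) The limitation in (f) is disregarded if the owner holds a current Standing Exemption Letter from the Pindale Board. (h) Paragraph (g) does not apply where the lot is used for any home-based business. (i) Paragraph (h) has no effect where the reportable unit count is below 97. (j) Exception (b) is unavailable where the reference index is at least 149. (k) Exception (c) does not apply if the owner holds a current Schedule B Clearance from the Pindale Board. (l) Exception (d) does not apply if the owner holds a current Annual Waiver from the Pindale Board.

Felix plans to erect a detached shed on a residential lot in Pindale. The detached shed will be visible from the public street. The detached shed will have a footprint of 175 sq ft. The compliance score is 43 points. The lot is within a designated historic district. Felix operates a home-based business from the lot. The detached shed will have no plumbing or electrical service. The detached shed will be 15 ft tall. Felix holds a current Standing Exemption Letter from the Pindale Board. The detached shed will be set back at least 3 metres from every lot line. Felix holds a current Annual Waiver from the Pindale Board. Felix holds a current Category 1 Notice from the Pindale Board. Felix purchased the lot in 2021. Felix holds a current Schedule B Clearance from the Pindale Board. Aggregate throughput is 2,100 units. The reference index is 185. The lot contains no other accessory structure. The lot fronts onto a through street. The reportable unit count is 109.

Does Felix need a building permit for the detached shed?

No — exception (a) applies; Felix does not need a building permit.

Exception (a) is satisfied on its face — the structure's footprint is 175 sq ft, below the 230 sq ft limit; the structure's height is 15 ft, under the 16 ft limit. Under paragraphs (e)–(i): (e) would limit (a) — aggregate throughput is 2,100 units, less than the 2,300 units limit — but (f) sets (e) aside: (f) operates against (e): the lot is in a historic district. (g) would limit (f) — a current Standing Exemption Letter is held — but (h) sets (g) aside: (h) operates against (g): a home-based business operates on the lot. (i), which would lift (h), is not triggered — the reportable unit count is 109, not below 97. Exception (a) stands.
Exception (b): the compliance score is 43 points, below the 45 points limit; a current Category 1 Notice is held — every condition holds. But applying paragraph (j): (j) is engaged — the reference index is 185, meeting the 149 threshold. So (b) is unavailable.
Exception (c) is satisfied on its face — the lot has no other accessory structure; the setback is at least 3 m on every side. However, paragraph (k) must be considered: (k) operates against (c): a current Schedule B Clearance is held. So (c) is unavailable.
Exception (d) does not apply: the structure will be visible from the street.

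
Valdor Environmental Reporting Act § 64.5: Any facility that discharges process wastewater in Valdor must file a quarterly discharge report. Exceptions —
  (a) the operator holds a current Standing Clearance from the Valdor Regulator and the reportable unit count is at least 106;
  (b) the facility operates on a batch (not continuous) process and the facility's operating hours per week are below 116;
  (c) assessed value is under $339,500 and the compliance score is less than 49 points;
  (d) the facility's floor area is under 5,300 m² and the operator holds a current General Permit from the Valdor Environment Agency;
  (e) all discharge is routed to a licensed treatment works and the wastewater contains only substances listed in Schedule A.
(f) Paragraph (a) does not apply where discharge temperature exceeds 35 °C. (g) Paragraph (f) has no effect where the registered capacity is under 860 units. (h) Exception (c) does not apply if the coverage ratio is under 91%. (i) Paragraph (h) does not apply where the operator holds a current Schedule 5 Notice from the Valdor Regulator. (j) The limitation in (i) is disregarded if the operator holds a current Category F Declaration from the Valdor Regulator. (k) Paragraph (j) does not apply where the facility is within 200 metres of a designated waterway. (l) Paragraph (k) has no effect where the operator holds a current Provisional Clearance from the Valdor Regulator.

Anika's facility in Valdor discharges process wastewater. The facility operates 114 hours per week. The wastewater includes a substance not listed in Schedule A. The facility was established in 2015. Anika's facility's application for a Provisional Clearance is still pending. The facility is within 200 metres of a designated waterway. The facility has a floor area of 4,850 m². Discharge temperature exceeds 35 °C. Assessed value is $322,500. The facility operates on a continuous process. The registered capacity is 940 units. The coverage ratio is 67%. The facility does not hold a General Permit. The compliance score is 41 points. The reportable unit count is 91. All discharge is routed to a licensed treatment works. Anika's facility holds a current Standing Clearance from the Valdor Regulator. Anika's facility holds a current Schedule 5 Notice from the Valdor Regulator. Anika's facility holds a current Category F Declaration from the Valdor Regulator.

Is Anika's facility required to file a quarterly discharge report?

Exception (a) fails — the reportable unit count is 91, short of 106.
Exception (b) requires that the facility operates on a batch (not continuous) process; but the facility operates on a continuous process, so (b) is unavailable.
Exception (c)'s conditions are all satisfied: assessed value is $322,500, under the $339,500 limit; the compliance score is 41 points, less than the 49 points limit. Under paragraphs (h)–(l): (h) operates (the coverage ratio is 67%, under the 91% limit), but is set aside by (i): (i) operates — a current Schedule 5 Notice is held. (j) is triggered (a current Category F Declaration is held), but is displaced by (k): (k) is engaged — the facility is within 200 m of a designated waterway. (l) is not triggered (the Provisional Clearance is not current), so (k) stands. So (c) applies.
Exception (d) requires that the operator holds a current General Permit from the Valdor Environment Agency; but no General Permit is held, so (d) is unavailable.
Exception (e) requires that the wastewater contains only substances listed in Schedule A; but the wastewater includes a non-Schedule-A substance, so (e) is unavailable.

No — exception (c) applies; Anika's facility is not required to file a quarterly discharge report.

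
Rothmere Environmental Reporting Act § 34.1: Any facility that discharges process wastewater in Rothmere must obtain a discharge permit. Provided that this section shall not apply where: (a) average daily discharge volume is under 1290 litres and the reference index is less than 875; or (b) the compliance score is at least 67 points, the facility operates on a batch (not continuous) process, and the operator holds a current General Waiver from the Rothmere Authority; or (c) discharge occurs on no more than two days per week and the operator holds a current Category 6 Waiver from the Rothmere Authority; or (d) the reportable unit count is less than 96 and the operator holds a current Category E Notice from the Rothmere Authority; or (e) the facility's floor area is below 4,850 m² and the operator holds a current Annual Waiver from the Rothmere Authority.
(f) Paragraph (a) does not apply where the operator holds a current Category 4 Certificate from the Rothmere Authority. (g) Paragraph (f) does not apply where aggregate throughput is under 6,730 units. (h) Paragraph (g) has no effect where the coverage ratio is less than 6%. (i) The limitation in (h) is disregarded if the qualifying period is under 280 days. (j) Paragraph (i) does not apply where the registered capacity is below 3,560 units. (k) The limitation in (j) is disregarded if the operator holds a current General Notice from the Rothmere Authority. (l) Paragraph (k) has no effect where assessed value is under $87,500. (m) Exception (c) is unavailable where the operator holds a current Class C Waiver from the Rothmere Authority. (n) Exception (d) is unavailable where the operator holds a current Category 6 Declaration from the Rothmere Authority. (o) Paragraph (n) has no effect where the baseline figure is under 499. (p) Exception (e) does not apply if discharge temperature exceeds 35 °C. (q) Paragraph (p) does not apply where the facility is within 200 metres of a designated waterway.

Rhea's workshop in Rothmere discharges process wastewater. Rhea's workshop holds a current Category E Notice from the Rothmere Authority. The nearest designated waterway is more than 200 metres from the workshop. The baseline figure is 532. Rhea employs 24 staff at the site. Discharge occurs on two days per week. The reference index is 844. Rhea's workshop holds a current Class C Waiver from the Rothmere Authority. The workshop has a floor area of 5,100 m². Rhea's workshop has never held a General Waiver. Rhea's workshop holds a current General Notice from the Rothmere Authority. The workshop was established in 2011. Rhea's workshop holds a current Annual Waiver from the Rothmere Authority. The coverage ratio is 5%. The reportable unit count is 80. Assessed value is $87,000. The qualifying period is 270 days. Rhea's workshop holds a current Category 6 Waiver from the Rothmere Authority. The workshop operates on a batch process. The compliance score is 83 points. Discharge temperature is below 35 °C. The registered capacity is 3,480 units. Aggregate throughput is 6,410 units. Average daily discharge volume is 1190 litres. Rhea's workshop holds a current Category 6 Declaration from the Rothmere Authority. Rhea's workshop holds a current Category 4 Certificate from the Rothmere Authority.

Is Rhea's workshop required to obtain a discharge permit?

All of (a)'s requirements are met (average daily discharge volume is 1190 litres, under the 1290 litres limit; the reference index is 844, less than the 875 limit). But: (f) is engaged — a current Category 4 Certificate is held. (g) is triggered (aggregate throughput is 6,410 units, under the 6,730 units limit), but is displaced by (h): (h) operates against (g): the coverage ratio is 5%, less than the 6% limit. (i) is triggered (the qualifying period is 270 days, under the 280 days limit), but is itself disapplied by (j): (j) operates — the registered capacity is 3,480 units, below the 3,560 units limit. (k) operates (a current General Notice is held), but is itself disapplied by (l): (l) applies — assessed value is $87,000, under the $87,500 limit. (a) is therefore removed.
Exception (b) fails — no current General Waiver is held.
Exception (c)'s conditions are all satisfied: discharge occurs on no more than two days per week; a current Category 6 Waiver is held. But applying paragraph (m): (m) operates against (c): a current Class C Waiver is held. (c) is therefore removed.
All of (d)'s requirements are met (the reportable unit count is 80, less than the 96 limit; a current Category E Notice is held). But applying paragraphs (n)–(o): (n) operates against (d): a current Category 6 Declaration is held. (o) does not operate here (the baseline figure is 532, not under 499), so (n) stands. (d) is therefore removed.
Exception (e) requires that the facility's floor area is below 4,850 m²; but the facility's floor area is 5,100 m², not below 4,850 m², so (e) is unavailable.
No exception displaces § 34.1.

Yes — Rhea's workshop must obtain a discharge permit.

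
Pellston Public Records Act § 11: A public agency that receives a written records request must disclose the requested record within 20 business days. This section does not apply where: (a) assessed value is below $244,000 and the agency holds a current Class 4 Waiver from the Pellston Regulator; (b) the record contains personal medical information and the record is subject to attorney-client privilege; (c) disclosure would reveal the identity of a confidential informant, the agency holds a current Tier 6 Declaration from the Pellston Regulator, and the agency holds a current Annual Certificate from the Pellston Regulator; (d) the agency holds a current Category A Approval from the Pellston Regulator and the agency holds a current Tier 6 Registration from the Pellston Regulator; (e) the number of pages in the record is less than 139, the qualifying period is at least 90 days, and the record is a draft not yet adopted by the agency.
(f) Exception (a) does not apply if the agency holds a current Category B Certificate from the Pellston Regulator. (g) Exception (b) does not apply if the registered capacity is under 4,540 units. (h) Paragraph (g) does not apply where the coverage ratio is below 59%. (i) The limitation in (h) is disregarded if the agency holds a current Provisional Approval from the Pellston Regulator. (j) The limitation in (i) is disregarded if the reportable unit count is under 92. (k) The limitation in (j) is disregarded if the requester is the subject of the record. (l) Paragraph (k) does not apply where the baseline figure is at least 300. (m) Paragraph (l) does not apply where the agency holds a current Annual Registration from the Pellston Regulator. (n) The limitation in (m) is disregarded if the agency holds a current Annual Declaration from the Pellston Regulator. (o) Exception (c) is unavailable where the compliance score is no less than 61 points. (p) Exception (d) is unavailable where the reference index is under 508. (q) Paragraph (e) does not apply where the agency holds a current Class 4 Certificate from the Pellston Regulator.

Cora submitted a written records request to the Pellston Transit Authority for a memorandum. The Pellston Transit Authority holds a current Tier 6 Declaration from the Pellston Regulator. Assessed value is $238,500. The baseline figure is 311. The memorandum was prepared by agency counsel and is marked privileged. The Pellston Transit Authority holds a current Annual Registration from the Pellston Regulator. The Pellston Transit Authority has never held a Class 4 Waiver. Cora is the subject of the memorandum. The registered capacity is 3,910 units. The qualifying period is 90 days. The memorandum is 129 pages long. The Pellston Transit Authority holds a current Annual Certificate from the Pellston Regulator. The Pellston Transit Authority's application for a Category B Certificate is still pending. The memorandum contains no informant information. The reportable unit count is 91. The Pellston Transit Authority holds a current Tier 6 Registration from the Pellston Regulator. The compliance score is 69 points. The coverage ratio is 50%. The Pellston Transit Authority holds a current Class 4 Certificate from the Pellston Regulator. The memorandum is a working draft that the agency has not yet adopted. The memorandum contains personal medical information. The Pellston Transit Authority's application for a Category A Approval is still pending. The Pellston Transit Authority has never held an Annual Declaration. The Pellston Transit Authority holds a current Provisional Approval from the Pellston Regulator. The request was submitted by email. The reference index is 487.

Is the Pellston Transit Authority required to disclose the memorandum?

Yes — the Pellston Transit Authority must disclose the memorandum.

Exception (a) requires that the agency holds a current Class 4 Waiver from the Pellston Regulator; but no current Class 4 Waiver is held, so (a) is unavailable.
Exception (b)'s conditions are all satisfied: the memorandum contains personal medical information; the memorandum is privileged. But applying paragraphs (g)–(n): (g) operates against (b): the registered capacity is 3,910 units, under the 4,540 units limit. (h) applies (the coverage ratio is 50%, below the 59% limit), but is set aside by (i): (i) operates against (h): a current Provisional Approval is held. (j) is triggered (the reportable unit count is 91, under the 92 limit), but is set aside by (k): (k) is engaged — Cora is the subject of the memorandum. (l) would limit (k) — the baseline figure is 311, meeting the 300 threshold — but (m) sets (l) aside: (m) is engaged — a current Annual Registration is held. (n) is not triggered (there is no Annual Declaration in force), so (m) stands. So (b) is unavailable.
Exception (c) fails — the memorandum contains no informant information.
Exception (d) does not apply: there is no Category A Approval in force.
Exception (e)'s conditions are all satisfied: the number of pages in the record is 129, less than the 139 limit; the qualifying period is 90 days, meeting the 90 days threshold; the memorandum is an unadopted draft. However, paragraph (q) must be considered: (q) is engaged — a current Class 4 Certificate is held. Exception (e) does not apply.
Every exception is unavailable, so the rule governs.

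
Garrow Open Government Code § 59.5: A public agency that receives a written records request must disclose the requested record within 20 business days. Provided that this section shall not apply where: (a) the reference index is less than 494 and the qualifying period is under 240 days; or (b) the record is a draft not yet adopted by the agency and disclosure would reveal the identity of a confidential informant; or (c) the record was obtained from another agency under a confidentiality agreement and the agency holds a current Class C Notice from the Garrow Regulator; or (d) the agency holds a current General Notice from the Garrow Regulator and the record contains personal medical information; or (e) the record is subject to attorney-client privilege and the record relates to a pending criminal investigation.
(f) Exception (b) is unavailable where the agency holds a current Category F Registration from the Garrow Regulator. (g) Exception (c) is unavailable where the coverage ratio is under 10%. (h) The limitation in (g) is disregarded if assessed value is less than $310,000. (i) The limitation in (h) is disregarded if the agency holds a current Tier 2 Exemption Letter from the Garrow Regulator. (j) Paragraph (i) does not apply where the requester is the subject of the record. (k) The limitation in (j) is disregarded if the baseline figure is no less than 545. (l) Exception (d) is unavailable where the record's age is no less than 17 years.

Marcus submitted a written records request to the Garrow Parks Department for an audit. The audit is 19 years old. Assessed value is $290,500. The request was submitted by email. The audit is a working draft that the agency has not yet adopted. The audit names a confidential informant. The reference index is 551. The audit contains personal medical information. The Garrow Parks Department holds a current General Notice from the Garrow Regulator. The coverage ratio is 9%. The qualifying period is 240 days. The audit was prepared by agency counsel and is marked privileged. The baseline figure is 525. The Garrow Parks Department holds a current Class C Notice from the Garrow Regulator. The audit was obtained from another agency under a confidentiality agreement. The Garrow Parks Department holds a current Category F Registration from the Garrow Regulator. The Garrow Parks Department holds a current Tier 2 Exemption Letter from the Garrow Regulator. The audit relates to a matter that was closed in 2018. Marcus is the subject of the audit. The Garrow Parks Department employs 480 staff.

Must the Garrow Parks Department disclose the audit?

No — exception (c) applies; the Garrow Parks Department is not required to disclose the audit.

Exception (a) requires that the reference index is less than 494; but the reference index is 551, not less than 494, so (a) is unavailable.
Exception (b) is satisfied on its face — the audit is an unadopted draft; the audit names a confidential informant. But: (f) operates against (b): a current Category F Registration is held. Exception (b) does not apply.
Exception (c): the audit was obtained under a confidentiality agreement; a current Class C Notice is held — every condition holds. Under paragraphs (g)–(k): (g) would limit (c) — the coverage ratio is 9%, under the 10% limit — but (h) sets (g) aside: (h) operates against (g): assessed value is $290,500, less than the $310,000 limit. (i) would limit (h) — a current Tier 2 Exemption Letter is held — but (j) sets (i) aside: (j) operates against (i): Marcus is the subject of the audit. (k), which would lift (j), is inapplicable — the baseline figure is 525, short of 545. Exception (c) stands.
Exception (d): a current General Notice is held; the audit contains personal medical information — every condition holds. However, paragraph (l) must be considered: (l) applies — the record's age is 19 years, meeting the 17 years threshold. Exception (d) does not apply.
Exception (e) requires that the record relates to a pending criminal investigation; but the audit relates to a closed matter, so (e) is unavailable.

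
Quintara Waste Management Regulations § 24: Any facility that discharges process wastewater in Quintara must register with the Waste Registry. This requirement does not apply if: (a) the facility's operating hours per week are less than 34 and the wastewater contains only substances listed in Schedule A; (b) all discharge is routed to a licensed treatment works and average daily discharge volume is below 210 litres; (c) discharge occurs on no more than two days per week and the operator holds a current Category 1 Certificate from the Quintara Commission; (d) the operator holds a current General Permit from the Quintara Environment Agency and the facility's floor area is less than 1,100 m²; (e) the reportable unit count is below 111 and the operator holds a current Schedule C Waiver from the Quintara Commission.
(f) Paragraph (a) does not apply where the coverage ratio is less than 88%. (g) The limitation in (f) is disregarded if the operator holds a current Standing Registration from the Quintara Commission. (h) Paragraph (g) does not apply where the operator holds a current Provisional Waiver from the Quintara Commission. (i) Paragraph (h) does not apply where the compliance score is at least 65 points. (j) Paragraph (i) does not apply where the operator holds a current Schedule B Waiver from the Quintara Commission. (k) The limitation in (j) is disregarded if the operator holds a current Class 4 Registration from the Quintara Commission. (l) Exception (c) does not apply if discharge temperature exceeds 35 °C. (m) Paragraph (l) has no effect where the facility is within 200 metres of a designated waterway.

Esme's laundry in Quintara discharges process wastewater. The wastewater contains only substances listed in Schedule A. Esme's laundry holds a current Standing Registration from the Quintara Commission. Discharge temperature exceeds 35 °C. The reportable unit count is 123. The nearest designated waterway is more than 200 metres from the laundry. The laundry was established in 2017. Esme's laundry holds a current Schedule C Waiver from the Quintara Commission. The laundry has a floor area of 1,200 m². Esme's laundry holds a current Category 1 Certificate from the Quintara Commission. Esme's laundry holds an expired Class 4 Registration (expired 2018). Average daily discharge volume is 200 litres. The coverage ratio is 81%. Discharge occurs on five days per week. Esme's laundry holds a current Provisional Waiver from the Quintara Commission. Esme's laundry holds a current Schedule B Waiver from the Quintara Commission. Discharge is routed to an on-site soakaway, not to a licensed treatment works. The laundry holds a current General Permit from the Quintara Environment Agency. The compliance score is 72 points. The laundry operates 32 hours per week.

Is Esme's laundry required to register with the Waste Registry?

Exception (a): the facility's operating hours per week are 32, less than the 34 limit; the wastewater is Schedule-A-only — every condition holds. Turning to paragraphs (f)–(k): (f) operates against (a): the coverage ratio is 81%, less than the 88% limit. (g) is triggered (a current Standing Registration is held), but is overridden by (h): (h) operates against (g): a current Provisional Waiver is held. (i) would limit (h) — the compliance score is 72 points, meeting the 65 points threshold — but (j) sets (i) aside: (j) operates — a current Schedule B Waiver is held. (k) is not engaged (no current Class 4 Registration is held), so (j) stands. (a) is therefore removed.
Exception (b) does not apply: discharge is not routed to a licensed treatment works.
Exception (c) requires that discharge occurs on no more than two days per week; but discharge occurs on five days per week, so (c) is unavailable.
Exception (d) requires that the facility's floor area is less than 1,100 m²; but the facility's floor area is 1,200 m², not less than 1,100 m², so (d) is unavailable.
Exception (e) requires that the reportable unit count is below 111; but the reportable unit count is 123, not below 111, so (e) is unavailable.
None of the exceptions is available; § 24 applies in full.

Yes — Esme's laundry must register with the Waste Registry.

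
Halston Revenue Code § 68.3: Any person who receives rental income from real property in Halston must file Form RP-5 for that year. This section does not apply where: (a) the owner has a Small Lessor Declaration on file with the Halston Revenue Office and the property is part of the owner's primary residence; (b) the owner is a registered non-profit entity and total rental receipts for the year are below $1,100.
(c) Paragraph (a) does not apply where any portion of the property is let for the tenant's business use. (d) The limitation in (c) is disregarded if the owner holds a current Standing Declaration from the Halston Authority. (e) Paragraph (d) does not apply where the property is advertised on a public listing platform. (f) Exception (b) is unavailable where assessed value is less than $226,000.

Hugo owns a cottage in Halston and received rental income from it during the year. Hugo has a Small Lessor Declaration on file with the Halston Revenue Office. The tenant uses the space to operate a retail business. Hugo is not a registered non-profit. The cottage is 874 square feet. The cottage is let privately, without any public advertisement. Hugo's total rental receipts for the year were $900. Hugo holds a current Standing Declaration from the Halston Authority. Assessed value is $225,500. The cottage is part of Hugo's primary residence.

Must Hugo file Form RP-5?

No — exception (a) applies; Hugo is not required to file Form RP-5.

Exception (a)'s conditions are all satisfied: a Small Lessor Declaration is on file; the cottage is part of the primary residence. Applying paragraphs (c)–(e): (c) applies (the space is let for business use), but is displaced by (d): (d) operates against (c): a current Standing Declaration is held. (e), which would lift (d), is not engaged — the property is let privately without advertisement. (a) remains available.
Exception (b) fails — Hugo is not a registered non-profit.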